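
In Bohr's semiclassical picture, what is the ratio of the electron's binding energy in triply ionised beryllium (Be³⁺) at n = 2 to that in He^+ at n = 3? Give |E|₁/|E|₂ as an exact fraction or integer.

|E| ∝ Z^2 · n^-2
|E|₁/|E|₂ = (4/2)^2 · (2/3)^-2 = 9

9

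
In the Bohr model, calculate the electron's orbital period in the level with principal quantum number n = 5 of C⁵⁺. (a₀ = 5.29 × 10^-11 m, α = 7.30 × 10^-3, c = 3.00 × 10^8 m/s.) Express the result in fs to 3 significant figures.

r = n²a₀/Z = 5²·5.29 × 10^-11/6 = 2.20 × 10^-10 m
v = Zαc/n = 6·0.00730·3.00 × 10^8/5 = 2.63 × 10^6 m/s
T = 2πr/v = 5.27 × 10^-16 s = 0.527 fs

0.527 fs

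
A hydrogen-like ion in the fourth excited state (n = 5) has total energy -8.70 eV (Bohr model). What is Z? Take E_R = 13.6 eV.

4

E_n = −E_R Z²/n² ⇒ Z² = −E_n n²/E_R = 8.70 × 5² / 13.6 ≈ 15.99
Z = 4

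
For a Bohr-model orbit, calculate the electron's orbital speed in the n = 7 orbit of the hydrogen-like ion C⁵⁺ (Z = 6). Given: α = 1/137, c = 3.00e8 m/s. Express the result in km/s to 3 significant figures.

v_n = Zαc/n = 6 × 0.00730 × 3.00e8 / 7
    = 1880 km/s

1880 km/s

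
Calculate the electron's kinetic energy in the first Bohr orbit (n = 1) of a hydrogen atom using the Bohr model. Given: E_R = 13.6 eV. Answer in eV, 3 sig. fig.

13.6 eV

For a Coulomb orbit the virial theorem gives K = −E_n.
E_n = −E_R·Z²/n², so K = E_R·Z²/n² = 13.6 × 1²/1² = 13.6 eV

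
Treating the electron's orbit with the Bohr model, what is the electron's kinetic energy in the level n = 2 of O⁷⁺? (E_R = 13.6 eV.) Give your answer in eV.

For a Coulomb orbit the virial theorem gives K = −E_n.
E_n = −E_R·Z²/n², so K = E_R·Z²/n² = 13.6 × 8²/2² = 218 eV

218 eV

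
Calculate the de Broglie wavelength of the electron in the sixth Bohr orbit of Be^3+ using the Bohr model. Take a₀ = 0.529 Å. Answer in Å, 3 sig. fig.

The Bohr quantisation condition is nλ = 2πr_n.
r_n = n²a₀/Z = 4.76 Å
λ = 2πr_n/n = 2π·4.76/6 = 4.99 Å

4.99 Å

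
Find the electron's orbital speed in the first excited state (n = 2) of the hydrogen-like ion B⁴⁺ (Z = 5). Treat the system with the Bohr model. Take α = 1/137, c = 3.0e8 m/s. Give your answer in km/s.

5500 km/s

v_n = Zαc/n = 5 × 0.0073 × 3.0e8 / 2
    = 5500 km/s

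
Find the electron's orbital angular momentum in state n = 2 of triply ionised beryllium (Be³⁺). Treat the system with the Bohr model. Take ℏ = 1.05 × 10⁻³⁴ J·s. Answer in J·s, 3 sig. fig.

L_n = nℏ = 2 × 1.05 × 10⁻³⁴ = 2.10 × 10⁻³⁴ J·s

2.10 × 10⁻³⁴ J·s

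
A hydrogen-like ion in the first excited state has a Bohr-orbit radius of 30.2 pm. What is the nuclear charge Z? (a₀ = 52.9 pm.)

7

r_n = n²a₀/Z ⇒ Z = n²a₀/r = 2² × 52.9 / 30.2 ≈ 7.01
Z = 7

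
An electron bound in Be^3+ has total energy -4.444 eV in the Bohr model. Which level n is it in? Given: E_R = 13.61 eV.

7

E_n = −E_R Z²/n² ⇒ n² = E_R Z²/(−E_n) = 13.61 × 4² / 4.444 ≈ 49.00
n = 7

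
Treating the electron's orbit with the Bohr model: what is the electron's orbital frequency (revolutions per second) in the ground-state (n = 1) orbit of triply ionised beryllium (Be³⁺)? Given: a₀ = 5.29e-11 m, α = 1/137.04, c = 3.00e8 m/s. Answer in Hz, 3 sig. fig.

r = n²a₀/Z = 1.32e-11 m, v = Zαc/n = 8.76e6 m/s
f = v/(2πr) = 1.05e17 Hz

1.05e17 Hz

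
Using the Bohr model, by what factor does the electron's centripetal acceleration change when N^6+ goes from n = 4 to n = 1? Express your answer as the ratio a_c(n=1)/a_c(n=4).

a_c ∝ Z^3 · n^-4; with Z fixed, a_c ∝ n^-4.
a_c(n=1)/a_c(n=4) = (1/4)^-4 = 256

256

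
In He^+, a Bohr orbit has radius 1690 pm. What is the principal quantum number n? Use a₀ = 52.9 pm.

r_n = n²a₀/Z ⇒ n² = rZ/a₀ = 1690 × 2 / 52.9 ≈ 63.89
n = 8

8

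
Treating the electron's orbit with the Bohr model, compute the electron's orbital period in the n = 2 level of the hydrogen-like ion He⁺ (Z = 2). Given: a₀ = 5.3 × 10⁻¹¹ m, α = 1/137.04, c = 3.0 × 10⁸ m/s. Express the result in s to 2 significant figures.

3.0 × 10⁻¹⁶ s

r = n²a₀/Z = 2²·5.3 × 10⁻¹¹/2 = 1.1 × 10⁻¹⁰ m
v = Zαc/n = 2·0.0073·3.0 × 10⁸/2 = 2.2 × 10⁶ m/s
T = 2πr/v = 3.0 × 10⁻¹⁶ s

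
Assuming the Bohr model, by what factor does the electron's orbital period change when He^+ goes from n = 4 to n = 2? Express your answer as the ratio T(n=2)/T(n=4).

1/8

T ∝ Z^-2 · n^3; with Z fixed, T ∝ n^3.
T(n=2)/T(n=4) = (2/4)^3 = 1/8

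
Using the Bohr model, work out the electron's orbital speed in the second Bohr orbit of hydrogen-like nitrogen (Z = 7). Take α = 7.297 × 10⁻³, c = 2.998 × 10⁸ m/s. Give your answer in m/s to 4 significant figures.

7.657 × 10⁶ m/s

v_n = Zαc/n = 7 × 0.007297 × 2.998 × 10⁸ / 2
    = 7.657 × 10⁶ m/s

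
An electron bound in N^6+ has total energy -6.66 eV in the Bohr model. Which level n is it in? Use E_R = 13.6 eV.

10

E_n = −E_R Z²/n² ⇒ n² = E_R Z²/(−E_n) = 13.6 × 7² / 6.66 ≈ 100.06
n = 10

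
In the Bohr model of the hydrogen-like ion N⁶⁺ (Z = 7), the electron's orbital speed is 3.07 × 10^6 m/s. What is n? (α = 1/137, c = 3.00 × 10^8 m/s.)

5

v_n = Zαc/n ⇒ n = Zαc/v = 7 × 0.00730 × 3.00 × 10^8 / 3.07 × 10^6 ≈ 4.99
n = 5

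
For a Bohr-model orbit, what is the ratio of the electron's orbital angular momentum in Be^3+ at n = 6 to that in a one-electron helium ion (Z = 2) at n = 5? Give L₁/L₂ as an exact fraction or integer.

L = nℏ is independent of Z.
L₁/L₂ = n₁/n₂ = 6/5 = 6/5

6/5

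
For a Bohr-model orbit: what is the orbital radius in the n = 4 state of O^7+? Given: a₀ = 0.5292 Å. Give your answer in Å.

r_n = n²a₀/Z = 4² × 0.5292 / 8
    = 16 × 0.5292 / 8 = 1.058 Å

1.058 Å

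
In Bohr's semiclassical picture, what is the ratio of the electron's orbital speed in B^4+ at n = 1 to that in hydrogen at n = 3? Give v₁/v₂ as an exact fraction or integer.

15

v ∝ Z^1 · n^-1
v₁/v₂ = (5/1)^1 · (1/3)^-1 = 15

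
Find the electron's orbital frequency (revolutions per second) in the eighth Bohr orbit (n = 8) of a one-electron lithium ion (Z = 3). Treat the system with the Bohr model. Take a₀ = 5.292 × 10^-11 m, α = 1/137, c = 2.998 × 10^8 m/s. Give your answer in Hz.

r = n²a₀/Z = 1.129 × 10^-9 m, v = Zαc/n = 8.206 × 10^5 m/s
f = v/(2πr) = 1.157 × 10^14 Hz

1.157 × 10^14 Hz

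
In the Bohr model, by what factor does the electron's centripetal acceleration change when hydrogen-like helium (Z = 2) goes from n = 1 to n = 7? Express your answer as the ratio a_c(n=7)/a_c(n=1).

a_c ∝ Z^3 · n^-4; with Z fixed, a_c ∝ n^-4.
a_c(n=7)/a_c(n=1) = (7/1)^-4 = 1/2401

1/2401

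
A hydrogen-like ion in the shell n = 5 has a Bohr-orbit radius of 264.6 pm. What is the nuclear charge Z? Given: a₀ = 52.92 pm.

5

r_n = n²a₀/Z ⇒ Z = n²a₀/r = 5² × 52.92 / 264.6 ≈ 5.00
Z = 5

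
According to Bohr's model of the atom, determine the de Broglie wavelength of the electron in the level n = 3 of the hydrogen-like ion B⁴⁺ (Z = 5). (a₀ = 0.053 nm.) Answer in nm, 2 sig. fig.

0.20 nm

The Bohr quantisation condition is nλ = 2πr_n.
r_n = n²a₀/Z = 0.095 nm
λ = 2πr_n/n = 2π·0.095/3 = 0.20 nm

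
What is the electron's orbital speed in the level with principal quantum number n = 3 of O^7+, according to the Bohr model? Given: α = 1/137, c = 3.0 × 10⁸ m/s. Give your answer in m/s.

5.8 × 10⁶ m/s

v_n = Zαc/n = 8 × 0.0073 × 3.0 × 10⁸ / 3
    = 5.8 × 10⁶ m/s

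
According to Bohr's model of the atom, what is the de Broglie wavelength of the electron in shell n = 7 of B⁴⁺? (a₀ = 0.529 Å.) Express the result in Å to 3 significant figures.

4.65 Å

The Bohr quantisation condition is nλ = 2πr_n.
r_n = n²a₀/Z = 5.18 Å
λ = 2πr_n/n = 2π·5.18/7 = 4.65 Å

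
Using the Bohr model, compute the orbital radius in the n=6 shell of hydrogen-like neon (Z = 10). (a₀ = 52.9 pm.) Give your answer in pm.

190 pm

r_n = n²a₀/Z = 6² × 52.9 / 10
    = 36 × 52.9 / 10 = 190 pm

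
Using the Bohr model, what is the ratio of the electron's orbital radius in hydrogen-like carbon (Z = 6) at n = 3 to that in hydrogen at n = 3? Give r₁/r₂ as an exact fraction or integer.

1/6

r ∝ Z^-1 · n^2
r₁/r₂ = (6/1)^-1 · (3/3)^2 = 1/6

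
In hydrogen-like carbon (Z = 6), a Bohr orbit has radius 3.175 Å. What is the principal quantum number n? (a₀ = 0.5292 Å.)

6

r_n = n²a₀/Z ⇒ n² = rZ/a₀ = 3.175 × 6 / 0.5292 ≈ 36.00
n = 6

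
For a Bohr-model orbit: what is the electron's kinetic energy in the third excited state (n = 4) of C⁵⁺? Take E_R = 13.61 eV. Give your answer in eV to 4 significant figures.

30.62 eV

For a Coulomb orbit the virial theorem gives K = −E_n.
E_n = −E_R·Z²/n², so K = E_R·Z²/n² = 13.61 × 6²/4² = 30.62 eV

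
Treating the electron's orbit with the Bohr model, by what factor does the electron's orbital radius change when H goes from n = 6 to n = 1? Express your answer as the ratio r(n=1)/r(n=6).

r ∝ Z^-1 · n^2; with Z fixed, r ∝ n^2.
r(n=1)/r(n=6) = (1/6)^2 = 1/36

1/36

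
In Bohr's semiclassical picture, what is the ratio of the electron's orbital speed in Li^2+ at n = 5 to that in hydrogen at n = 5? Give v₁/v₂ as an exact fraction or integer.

v ∝ Z^1 · n^-1
v₁/v₂ = (3/1)^1 · (5/5)^-1 = 3

3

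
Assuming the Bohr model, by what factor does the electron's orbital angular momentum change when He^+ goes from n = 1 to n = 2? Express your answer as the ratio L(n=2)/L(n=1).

L = nℏ depends only on n, so L ∝ n.
L(n=2)/L(n=1) = (2/1)^1 = 2

2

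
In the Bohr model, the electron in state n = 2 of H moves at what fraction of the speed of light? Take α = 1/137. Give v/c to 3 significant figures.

0.00365

v_n = Zαc/n, so v/c = Zα/n = 1 × 0.00730 / 2 = 0.00365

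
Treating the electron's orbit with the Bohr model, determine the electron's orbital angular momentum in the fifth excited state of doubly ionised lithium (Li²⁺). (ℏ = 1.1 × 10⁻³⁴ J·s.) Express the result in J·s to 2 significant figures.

6.6 × 10⁻³⁴ J·s

L_n = nℏ = 6 × 1.1 × 10⁻³⁴ = 6.6 × 10⁻³⁴ J·s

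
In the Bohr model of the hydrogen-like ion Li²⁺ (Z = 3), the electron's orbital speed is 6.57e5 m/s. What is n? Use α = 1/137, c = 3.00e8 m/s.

v_n = Zαc/n ⇒ n = Zαc/v = 3 × 0.00730 × 3.00e8 / 6.57e5 ≈ 10.00
n = 10

10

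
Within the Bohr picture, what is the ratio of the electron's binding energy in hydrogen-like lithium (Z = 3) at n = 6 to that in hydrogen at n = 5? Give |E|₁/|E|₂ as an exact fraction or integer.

|E| ∝ Z^2 · n^-2
|E|₁/|E|₂ = (3/1)^2 · (6/5)^-2 = 25/4

25/4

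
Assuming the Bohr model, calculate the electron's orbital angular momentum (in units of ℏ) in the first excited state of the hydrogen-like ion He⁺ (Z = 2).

L_n = nℏ, so L/ℏ = n = 2.

2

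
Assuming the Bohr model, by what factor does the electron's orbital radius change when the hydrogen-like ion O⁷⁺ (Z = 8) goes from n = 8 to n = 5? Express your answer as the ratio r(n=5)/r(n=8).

25/64

r ∝ Z^-1 · n^2; with Z fixed, r ∝ n^2.
r(n=5)/r(n=8) = (5/8)^2 = 25/64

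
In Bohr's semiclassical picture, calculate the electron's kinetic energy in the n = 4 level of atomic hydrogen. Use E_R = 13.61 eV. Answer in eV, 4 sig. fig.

0.8506 eV

For a Coulomb orbit the virial theorem gives K = −E_n.
E_n = −E_R·Z²/n², so K = E_R·Z²/n² = 13.61 × 1²/4² = 0.8506 eV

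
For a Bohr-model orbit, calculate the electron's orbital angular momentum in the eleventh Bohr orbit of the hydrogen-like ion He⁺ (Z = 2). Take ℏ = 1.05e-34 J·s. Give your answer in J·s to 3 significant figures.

1.16e-33 J·s

L_n = nℏ = 11 × 1.05e-34 = 1.16e-33 J·s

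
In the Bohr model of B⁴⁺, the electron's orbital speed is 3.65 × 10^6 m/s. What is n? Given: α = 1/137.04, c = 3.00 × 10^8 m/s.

3

v_n = Zαc/n ⇒ n = Zαc/v = 5 × 0.00730 × 3.00 × 10^8 / 3.65 × 10^6 ≈ 3.00
n = 3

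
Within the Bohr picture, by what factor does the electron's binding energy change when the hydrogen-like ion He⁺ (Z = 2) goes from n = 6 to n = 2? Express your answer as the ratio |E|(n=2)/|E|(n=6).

9

|E| ∝ Z^2 · n^-2; with Z fixed, |E| ∝ n^-2.
|E|(n=2)/|E|(n=6) = (2/6)^-2 = 9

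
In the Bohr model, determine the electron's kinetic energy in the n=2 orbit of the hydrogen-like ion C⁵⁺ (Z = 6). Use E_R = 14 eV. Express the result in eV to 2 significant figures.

For a Coulomb orbit the virial theorem gives K = −E_n.
E_n = −E_R·Z²/n², so K = E_R·Z²/n² = 14 × 6²/2² = 130 eV

130 eV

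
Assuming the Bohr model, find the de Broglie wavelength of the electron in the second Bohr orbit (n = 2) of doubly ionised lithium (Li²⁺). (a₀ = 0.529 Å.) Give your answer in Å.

The Bohr quantisation condition is nλ = 2πr_n.
r_n = n²a₀/Z = 0.705 Å
λ = 2πr_n/n = 2π·0.705/2 = 2.22 Å

2.22 Å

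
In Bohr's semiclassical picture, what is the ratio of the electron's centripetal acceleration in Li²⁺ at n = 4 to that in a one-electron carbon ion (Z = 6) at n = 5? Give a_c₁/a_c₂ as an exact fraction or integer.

a_c ∝ Z^3 · n^-4
a_c₁/a_c₂ = (3/6)^3 · (4/5)^-4 = 625/2048

625/2048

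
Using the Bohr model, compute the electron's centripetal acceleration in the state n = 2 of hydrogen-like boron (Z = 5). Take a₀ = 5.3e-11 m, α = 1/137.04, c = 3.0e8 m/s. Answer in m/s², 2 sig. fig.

7.1e23 m/s²

r = n²a₀/Z = 4.2e-11 m, v = Zαc/n = 5.5e6 m/s
a = v²/r = (5.5e6)² / 4.2e-11 = 7.1e23 m/s²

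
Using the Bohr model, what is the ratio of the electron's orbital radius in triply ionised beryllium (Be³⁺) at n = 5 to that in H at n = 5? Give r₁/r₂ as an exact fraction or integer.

1/4

r ∝ Z^-1 · n^2
r₁/r₂ = (4/1)^-1 · (5/5)^2 = 1/4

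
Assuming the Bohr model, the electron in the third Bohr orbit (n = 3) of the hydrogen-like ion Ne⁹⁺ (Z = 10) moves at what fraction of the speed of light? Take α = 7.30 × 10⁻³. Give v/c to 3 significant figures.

0.0243

v_n = Zαc/n, so v/c = Zα/n = 10 × 0.00730 / 3 = 0.0243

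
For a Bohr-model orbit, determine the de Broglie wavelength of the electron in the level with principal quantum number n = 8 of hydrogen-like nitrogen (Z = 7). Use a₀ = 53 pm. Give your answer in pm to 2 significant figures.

The Bohr quantisation condition is nλ = 2πr_n.
r_n = n²a₀/Z = 480 pm
λ = 2πr_n/n = 2π·480/8 = 380 pm

380 pm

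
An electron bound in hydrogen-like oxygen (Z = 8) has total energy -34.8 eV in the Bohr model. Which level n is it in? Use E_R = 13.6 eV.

E_n = −E_R Z²/n² ⇒ n² = E_R Z²/(−E_n) = 13.6 × 8² / 34.8 ≈ 25.01
n = 5

5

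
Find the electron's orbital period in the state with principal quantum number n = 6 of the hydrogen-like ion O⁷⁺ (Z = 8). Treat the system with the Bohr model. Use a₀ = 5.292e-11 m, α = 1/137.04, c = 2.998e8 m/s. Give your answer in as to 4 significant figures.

513.0 as

r = n²a₀/Z = 6²·5.292e-11/8 = 2.381e-10 m
v = Zαc/n = 8·0.007297·2.998e8/6 = 2.917e6 m/s
T = 2πr/v = 5.130e-16 s = 513.0 as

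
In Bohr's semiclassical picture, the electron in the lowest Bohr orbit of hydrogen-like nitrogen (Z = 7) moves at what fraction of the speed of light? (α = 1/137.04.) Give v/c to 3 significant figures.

v_n = Zαc/n, so v/c = Zα/n = 7 × 0.00730 / 1 = 0.0511

0.0511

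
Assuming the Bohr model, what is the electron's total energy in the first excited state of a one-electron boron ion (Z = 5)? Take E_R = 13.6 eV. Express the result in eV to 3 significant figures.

E_n = −E_R·Z²/n² = −13.6 × 5²/2² = -85.0 eV

-85.0 eV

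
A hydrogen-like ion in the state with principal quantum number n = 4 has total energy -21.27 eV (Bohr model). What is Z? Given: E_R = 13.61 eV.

E_n = −E_R Z²/n² ⇒ Z² = −E_n n²/E_R = 21.27 × 4² / 13.61 ≈ 25.01
Z = 5

5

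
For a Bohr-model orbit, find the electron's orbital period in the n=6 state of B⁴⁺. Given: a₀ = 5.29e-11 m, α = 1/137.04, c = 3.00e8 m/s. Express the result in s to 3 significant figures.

r = n²a₀/Z = 6²·5.29e-11/5 = 3.81e-10 m
v = Zαc/n = 5·0.00730·3.00e8/6 = 1.82e6 m/s
T = 2πr/v = 1.31e-15 s

1.31e-15 s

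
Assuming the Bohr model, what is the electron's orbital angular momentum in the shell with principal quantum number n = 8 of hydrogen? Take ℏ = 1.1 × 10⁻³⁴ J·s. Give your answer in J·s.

L_n = nℏ = 8 × 1.1 × 10⁻³⁴ = 8.8 × 10⁻³⁴ J·s

8.8 × 10⁻³⁴ J·s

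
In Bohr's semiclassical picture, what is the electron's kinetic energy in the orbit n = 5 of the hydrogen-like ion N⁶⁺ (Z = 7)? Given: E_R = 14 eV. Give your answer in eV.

For a Coulomb orbit the virial theorem gives K = −E_n.
E_n = −E_R·Z²/n², so K = E_R·Z²/n² = 14 × 7²/5² = 27 eV

27 eV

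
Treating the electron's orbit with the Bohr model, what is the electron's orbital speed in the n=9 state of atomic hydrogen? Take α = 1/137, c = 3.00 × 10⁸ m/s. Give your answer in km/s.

243 km/s

v_n = Zαc/n = 1 × 0.00730 × 3.00 × 10⁸ / 9
    = 243 km/s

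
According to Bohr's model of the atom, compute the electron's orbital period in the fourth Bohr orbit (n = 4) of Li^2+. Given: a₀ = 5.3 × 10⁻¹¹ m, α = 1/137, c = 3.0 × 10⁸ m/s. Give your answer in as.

r = n²a₀/Z = 4²·5.3 × 10⁻¹¹/3 = 2.8 × 10⁻¹⁰ m
v = Zαc/n = 3·0.0073·3.0 × 10⁸/4 = 1.6 × 10⁶ m/s
T = 2πr/v = 1.1 × 10⁻¹⁵ s = 1100 as

1100 as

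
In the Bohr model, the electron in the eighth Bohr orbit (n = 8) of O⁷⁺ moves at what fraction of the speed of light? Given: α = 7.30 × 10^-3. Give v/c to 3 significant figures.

v_n = Zαc/n, so v/c = Zα/n = 8 × 0.00730 / 8 = 0.00730

0.00730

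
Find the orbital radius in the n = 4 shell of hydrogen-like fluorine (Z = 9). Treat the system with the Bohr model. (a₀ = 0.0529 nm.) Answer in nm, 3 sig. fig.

0.0940 nm

r_n = n²a₀/Z = 4² × 0.0529 / 9
    = 16 × 0.0529 / 9 = 0.0940 nm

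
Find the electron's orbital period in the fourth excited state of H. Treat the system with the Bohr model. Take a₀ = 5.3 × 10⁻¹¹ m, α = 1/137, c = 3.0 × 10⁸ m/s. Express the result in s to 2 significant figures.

1.9 × 10⁻¹⁴ s

r = n²a₀/Z = 5²·5.3 × 10⁻¹¹/1 = 1.3 × 10⁻⁹ m
v = Zαc/n = 1·0.0073·3.0 × 10⁸/5 = 4.4 × 10⁵ m/s
T = 2πr/v = 1.9 × 10⁻¹⁴ s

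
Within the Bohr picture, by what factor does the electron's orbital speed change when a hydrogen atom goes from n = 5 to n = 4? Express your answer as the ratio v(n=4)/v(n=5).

v ∝ Z^1 · n^-1; with Z fixed, v ∝ n^-1.
v(n=4)/v(n=5) = (4/5)^-1 = 5/4

5/4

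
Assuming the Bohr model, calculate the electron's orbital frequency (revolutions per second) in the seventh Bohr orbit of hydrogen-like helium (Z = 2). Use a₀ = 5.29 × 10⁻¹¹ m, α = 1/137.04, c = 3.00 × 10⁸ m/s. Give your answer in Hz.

r = n²a₀/Z = 1.30 × 10⁻⁹ m, v = Zαc/n = 6.25 × 10⁵ m/s
f = v/(2πr) = 7.68 × 10¹³ Hz

7.68 × 10¹³ Hz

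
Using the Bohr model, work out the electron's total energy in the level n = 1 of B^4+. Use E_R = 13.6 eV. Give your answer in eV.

-340 eV

E_n = −E_R·Z²/n² = −13.6 × 5²/1² = -340 eV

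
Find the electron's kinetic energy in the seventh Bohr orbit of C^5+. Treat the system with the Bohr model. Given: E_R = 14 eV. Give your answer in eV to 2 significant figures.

For a Coulomb orbit the virial theorem gives K = −E_n.
E_n = −E_R·Z²/n², so K = E_R·Z²/n² = 14 × 6²/7² = 10 eV

10 eV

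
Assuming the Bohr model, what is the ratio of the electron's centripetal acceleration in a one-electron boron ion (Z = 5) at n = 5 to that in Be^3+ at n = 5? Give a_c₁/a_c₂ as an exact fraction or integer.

125/64

a_c ∝ Z^3 · n^-4
a_c₁/a_c₂ = (5/4)^3 · (5/5)^-4 = 125/64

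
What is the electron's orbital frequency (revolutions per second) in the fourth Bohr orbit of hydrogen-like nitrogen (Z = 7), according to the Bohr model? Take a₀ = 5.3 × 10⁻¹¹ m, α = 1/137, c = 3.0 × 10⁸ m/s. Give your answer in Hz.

5.0 × 10¹⁵ Hz

r = n²a₀/Z = 1.2 × 10⁻¹⁰ m, v = Zαc/n = 3.8 × 10⁶ m/s
f = v/(2πr) = 5.0 × 10¹⁵ Hz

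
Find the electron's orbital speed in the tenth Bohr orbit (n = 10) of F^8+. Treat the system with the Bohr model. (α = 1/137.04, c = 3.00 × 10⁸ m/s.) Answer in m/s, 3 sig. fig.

1.97 × 10⁶ m/s

v_n = Zαc/n = 9 × 0.00730 × 3.00 × 10⁸ / 10
    = 1.97 × 10⁶ m/s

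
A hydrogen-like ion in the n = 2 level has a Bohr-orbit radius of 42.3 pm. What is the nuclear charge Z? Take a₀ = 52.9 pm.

5

r_n = n²a₀/Z ⇒ Z = n²a₀/r = 2² × 52.9 / 42.3 ≈ 5.00
Z = 5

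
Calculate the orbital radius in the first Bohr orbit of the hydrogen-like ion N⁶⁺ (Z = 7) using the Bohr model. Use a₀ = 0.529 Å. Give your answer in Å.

0.0756 Å

r_n = n²a₀/Z = 1² × 0.529 / 7
    = 1 × 0.529 / 7 = 0.0756 Å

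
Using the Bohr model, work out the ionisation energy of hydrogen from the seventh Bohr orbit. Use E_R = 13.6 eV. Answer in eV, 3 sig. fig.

E_n = −E_R·Z²/n² = −13.6 × 1²/7² eV = -0.278 eV
Ionisation energy = −E_n = 0.278 eV

0.278 eV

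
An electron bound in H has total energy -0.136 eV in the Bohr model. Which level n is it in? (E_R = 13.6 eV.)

E_n = −E_R Z²/n² ⇒ n² = E_R Z²/(−E_n) = 13.6 × 1² / 0.136 ≈ 100.00
n = 10

10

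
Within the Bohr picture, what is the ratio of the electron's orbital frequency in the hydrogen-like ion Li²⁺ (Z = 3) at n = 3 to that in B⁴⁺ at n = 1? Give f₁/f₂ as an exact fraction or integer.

f ∝ Z^2 · n^-3
f₁/f₂ = (3/5)^2 · (3/1)^-3 = 1/75

1/75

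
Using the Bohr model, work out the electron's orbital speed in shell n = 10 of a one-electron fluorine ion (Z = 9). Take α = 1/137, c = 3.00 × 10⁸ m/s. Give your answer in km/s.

1970 km/s

v_n = Zαc/n = 9 × 0.00730 × 3.00 × 10⁸ / 10
    = 1970 km/s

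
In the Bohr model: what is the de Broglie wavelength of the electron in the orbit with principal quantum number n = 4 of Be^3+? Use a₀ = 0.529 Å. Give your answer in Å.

3.32 Å

The Bohr quantisation condition is nλ = 2πr_n.
r_n = n²a₀/Z = 2.12 Å
λ = 2πr_n/n = 2π·2.12/4 = 3.32 Å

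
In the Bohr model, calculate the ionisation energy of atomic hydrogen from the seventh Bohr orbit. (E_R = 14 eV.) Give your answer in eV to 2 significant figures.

0.29 eV

E_n = −E_R·Z²/n² = −14 × 1²/7² eV = -0.29 eV
Ionisation energy = −E_n = 0.29 eV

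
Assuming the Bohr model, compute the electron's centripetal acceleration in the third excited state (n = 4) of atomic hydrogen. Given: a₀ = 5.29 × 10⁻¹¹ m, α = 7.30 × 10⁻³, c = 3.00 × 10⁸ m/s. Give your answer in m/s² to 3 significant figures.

3.54 × 10²⁰ m/s²

r = n²a₀/Z = 8.46 × 10⁻¹⁰ m, v = Zαc/n = 5.47 × 10⁵ m/s
a = v²/r = (5.47 × 10⁵)² / 8.46 × 10⁻¹⁰ = 3.54 × 10²⁰ m/s²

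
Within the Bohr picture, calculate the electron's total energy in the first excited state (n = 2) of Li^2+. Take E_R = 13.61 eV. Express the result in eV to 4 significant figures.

E_n = −E_R·Z²/n² = −13.61 × 3²/2² = -30.62 eV

-30.62 eV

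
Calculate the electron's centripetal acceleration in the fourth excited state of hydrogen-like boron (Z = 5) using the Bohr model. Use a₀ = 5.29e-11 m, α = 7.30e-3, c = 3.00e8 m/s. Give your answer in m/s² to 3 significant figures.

r = n²a₀/Z = 2.64e-10 m, v = Zαc/n = 2.19e6 m/s
a = v²/r = (2.19e6)² / 2.64e-10 = 1.81e22 m/s²

1.81e22 m/s²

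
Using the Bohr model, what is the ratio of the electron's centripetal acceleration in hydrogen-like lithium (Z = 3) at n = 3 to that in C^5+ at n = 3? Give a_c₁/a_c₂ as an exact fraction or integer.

1/8

a_c ∝ Z^3 · n^-4
a_c₁/a_c₂ = (3/6)^3 · (3/3)^-4 = 1/8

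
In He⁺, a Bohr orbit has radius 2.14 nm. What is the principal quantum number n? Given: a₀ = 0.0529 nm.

r_n = n²a₀/Z ⇒ n² = rZ/a₀ = 2.14 × 2 / 0.0529 ≈ 80.91
n = 9

9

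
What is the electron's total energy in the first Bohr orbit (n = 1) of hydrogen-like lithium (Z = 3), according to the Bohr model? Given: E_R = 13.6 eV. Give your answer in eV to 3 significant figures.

-122 eV

E_n = −E_R·Z²/n² = −13.6 × 3²/1² = -122 eV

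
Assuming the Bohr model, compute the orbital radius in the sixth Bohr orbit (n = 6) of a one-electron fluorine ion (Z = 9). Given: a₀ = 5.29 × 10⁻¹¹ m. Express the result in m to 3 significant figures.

r_n = n²a₀/Z = 6² × 5.29 × 10⁻¹¹ / 9
    = 36 × 5.29 × 10⁻¹¹ / 9 = 2.12 × 10⁻¹⁰ m

2.12 × 10⁻¹⁰ m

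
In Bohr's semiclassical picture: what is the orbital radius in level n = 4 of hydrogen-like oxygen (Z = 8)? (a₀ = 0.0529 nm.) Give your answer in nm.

0.106 nm

r_n = n²a₀/Z = 4² × 0.0529 / 8
    = 16 × 0.0529 / 8 = 0.106 nm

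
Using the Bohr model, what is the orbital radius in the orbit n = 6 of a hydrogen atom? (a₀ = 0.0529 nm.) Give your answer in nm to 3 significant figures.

r_n = n²a₀/Z = 6² × 0.0529 / 1
    = 36 × 0.0529 / 1 = 1.90 nm

1.90 nm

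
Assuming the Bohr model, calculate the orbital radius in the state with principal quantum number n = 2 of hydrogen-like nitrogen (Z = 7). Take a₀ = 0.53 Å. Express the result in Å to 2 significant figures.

r_n = n²a₀/Z = 2² × 0.53 / 7
    = 4 × 0.53 / 7 = 0.30 Å

0.30 Å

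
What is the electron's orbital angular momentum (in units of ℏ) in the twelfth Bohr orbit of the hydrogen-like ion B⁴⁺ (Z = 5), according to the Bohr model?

12

L_n = nℏ, so L/ℏ = n = 12.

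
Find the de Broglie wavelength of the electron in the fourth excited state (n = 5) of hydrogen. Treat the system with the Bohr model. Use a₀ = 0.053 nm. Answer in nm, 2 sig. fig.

The Bohr quantisation condition is nλ = 2πr_n.
r_n = n²a₀/Z = 1.3 nm
λ = 2πr_n/n = 2π·1.3/5 = 1.7 nm

1.7 nm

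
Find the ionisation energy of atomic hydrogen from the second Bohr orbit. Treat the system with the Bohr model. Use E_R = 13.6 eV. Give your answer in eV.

E_n = −E_R·Z²/n² = −13.6 × 1²/2² eV = -3.40 eV
Ionisation energy = −E_n = 3.40 eV

3.40 eV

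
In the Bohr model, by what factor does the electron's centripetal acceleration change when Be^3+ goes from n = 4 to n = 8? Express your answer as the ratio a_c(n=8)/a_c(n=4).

1/16

a_c ∝ Z^3 · n^-4; with Z fixed, a_c ∝ n^-4.
a_c(n=8)/a_c(n=4) = (8/4)^-4 = 1/16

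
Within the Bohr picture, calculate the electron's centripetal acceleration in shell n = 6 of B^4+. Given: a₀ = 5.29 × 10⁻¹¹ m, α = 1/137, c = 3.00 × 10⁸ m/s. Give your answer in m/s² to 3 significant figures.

8.74 × 10²¹ m/s²

r = n²a₀/Z = 3.81 × 10⁻¹⁰ m, v = Zαc/n = 1.82 × 10⁶ m/s
a = v²/r = (1.82 × 10⁶)² / 3.81 × 10⁻¹⁰ = 8.74 × 10²¹ m/s²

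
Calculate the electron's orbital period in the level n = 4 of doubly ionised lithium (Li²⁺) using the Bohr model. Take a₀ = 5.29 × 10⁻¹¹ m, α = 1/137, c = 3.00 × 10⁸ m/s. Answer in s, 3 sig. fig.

1.08 × 10⁻¹⁵ s

r = n²a₀/Z = 4²·5.29 × 10⁻¹¹/3 = 2.82 × 10⁻¹⁰ m
v = Zαc/n = 3·0.00730·3.00 × 10⁸/4 = 1.64 × 10⁶ m/s
T = 2πr/v = 1.08 × 10⁻¹⁵ s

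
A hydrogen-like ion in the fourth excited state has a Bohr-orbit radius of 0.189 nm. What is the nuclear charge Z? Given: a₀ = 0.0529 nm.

r_n = n²a₀/Z ⇒ Z = n²a₀/r = 5² × 0.0529 / 0.189 ≈ 7.00
Z = 7

7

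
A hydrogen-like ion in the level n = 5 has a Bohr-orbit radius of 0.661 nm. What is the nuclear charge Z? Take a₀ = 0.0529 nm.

2

r_n = n²a₀/Z ⇒ Z = n²a₀/r = 5² × 0.0529 / 0.661 ≈ 2.00
Z = 2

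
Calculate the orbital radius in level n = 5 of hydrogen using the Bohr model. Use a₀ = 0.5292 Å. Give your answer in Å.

13.23 Å

r_n = n²a₀/Z = 5² × 0.5292 / 1
    = 25 × 0.5292 / 1 = 13.23 Å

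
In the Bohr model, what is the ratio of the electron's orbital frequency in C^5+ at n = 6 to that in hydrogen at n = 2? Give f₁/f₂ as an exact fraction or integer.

f ∝ Z^2 · n^-3
f₁/f₂ = (6/1)^2 · (6/2)^-3 = 4/3

4/3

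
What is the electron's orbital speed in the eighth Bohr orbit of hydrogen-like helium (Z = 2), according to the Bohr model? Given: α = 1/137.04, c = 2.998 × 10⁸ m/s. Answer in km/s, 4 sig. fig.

v_n = Zαc/n = 2 × 0.007297 × 2.998 × 10⁸ / 8
    = 546.9 km/s

546.9 km/s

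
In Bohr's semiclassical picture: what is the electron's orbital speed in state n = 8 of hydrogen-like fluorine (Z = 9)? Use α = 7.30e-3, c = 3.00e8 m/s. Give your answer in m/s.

2.46e6 m/s

v_n = Zαc/n = 9 × 0.00730 × 3.00e8 / 8
    = 2.46e6 m/s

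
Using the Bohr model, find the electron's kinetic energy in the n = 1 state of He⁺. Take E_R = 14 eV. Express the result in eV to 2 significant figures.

For a Coulomb orbit the virial theorem gives K = −E_n.
E_n = −E_R·Z²/n², so K = E_R·Z²/n² = 14 × 2²/1² = 56 eV

56 eV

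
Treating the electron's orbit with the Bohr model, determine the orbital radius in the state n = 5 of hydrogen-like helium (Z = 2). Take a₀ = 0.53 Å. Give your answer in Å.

r_n = n²a₀/Z = 5² × 0.53 / 2
    = 25 × 0.53 / 2 = 6.6 Å

6.6 Å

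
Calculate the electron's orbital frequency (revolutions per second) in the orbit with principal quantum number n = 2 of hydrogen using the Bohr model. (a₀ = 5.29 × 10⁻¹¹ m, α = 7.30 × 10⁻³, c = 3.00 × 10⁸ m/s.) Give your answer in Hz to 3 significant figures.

8.24 × 10¹⁴ Hz

r = n²a₀/Z = 2.12 × 10⁻¹⁰ m, v = Zαc/n = 1.09 × 10⁶ m/s
f = v/(2πr) = 8.24 × 10¹⁴ Hz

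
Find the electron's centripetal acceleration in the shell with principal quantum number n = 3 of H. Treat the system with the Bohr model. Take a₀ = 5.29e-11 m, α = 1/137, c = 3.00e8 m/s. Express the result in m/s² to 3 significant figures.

1.12e21 m/s²

r = n²a₀/Z = 4.76e-10 m, v = Zαc/n = 7.30e5 m/s
a = v²/r = (7.30e5)² / 4.76e-10 = 1.12e21 m/s²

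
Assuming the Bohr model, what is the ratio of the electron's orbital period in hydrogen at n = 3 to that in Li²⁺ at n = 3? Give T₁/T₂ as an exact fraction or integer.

9

T ∝ Z^-2 · n^3
T₁/T₂ = (1/3)^-2 · (3/3)^3 = 9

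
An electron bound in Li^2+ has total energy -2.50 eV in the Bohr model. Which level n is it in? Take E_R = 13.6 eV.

E_n = −E_R Z²/n² ⇒ n² = E_R Z²/(−E_n) = 13.6 × 3² / 2.50 ≈ 48.96
n = 7

7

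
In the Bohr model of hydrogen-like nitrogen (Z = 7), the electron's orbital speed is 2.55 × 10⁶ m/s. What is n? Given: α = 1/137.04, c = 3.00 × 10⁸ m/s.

6

v_n = Zαc/n ⇒ n = Zαc/v = 7 × 0.00730 × 3.00 × 10⁸ / 2.55 × 10⁶ ≈ 6.01
n = 6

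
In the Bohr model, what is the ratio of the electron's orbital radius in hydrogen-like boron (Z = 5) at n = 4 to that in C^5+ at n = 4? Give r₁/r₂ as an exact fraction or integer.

6/5

r ∝ Z^-1 · n^2
r₁/r₂ = (5/6)^-1 · (4/4)^2 = 6/5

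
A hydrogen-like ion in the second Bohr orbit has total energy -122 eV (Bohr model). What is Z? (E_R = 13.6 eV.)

E_n = −E_R Z²/n² ⇒ Z² = −E_n n²/E_R = 122 × 2² / 13.6 ≈ 35.88
Z = 6

6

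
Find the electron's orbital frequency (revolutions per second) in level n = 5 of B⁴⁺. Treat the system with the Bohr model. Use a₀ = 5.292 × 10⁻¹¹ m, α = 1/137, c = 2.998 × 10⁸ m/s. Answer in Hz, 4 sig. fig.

r = n²a₀/Z = 2.646 × 10⁻¹⁰ m, v = Zαc/n = 2.188 × 10⁶ m/s
f = v/(2πr) = 1.316 × 10¹⁵ Hz

1.316 × 10¹⁵ Hz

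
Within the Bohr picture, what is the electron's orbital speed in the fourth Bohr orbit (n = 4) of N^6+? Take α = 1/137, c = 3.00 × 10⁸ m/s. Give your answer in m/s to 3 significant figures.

v_n = Zαc/n = 7 × 0.00730 × 3.00 × 10⁸ / 4
    = 3.83 × 10⁶ m/s

3.83 × 10⁶ m/s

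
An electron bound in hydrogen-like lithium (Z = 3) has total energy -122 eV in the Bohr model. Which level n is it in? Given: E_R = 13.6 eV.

1

E_n = −E_R Z²/n² ⇒ n² = E_R Z²/(−E_n) = 13.6 × 3² / 122 ≈ 1.00
n = 1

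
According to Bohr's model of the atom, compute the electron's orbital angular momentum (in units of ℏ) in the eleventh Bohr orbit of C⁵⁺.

11

L_n = nℏ, so L/ℏ = n = 11.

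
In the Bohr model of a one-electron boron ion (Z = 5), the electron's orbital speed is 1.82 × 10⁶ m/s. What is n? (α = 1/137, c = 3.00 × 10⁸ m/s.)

v_n = Zαc/n ⇒ n = Zαc/v = 5 × 0.00730 × 3.00 × 10⁸ / 1.82 × 10⁶ ≈ 6.02
n = 6

6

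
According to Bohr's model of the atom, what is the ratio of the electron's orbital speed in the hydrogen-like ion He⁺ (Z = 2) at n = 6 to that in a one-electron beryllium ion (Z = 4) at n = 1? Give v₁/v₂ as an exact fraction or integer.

1/12

v ∝ Z^1 · n^-1
v₁/v₂ = (2/4)^1 · (6/1)^-1 = 1/12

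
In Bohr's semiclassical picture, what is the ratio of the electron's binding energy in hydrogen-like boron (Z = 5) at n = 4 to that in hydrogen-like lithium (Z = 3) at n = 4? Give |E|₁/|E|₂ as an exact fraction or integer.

|E| ∝ Z^2 · n^-2
|E|₁/|E|₂ = (5/3)^2 · (4/4)^-2 = 25/9

25/9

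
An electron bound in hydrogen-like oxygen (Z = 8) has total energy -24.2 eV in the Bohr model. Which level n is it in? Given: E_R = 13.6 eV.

E_n = −E_R Z²/n² ⇒ n² = E_R Z²/(−E_n) = 13.6 × 8² / 24.2 ≈ 35.97
n = 6

6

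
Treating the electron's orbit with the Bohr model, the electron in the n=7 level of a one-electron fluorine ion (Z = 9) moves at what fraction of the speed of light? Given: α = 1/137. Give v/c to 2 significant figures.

0.0094

v_n = Zαc/n, so v/c = Zα/n = 9 × 0.0073 / 7 = 0.0094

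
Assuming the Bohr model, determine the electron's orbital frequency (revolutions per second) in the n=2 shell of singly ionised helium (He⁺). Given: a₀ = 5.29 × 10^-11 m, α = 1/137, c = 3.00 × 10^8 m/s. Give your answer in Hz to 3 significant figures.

3.29 × 10^15 Hz

r = n²a₀/Z = 1.06 × 10^-10 m, v = Zαc/n = 2.19 × 10^6 m/s
f = v/(2πr) = 3.29 × 10^15 Hz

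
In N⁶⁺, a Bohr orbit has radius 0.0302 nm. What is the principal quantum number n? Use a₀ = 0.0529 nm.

2

r_n = n²a₀/Z ⇒ n² = rZ/a₀ = 0.0302 × 7 / 0.0529 ≈ 4.00
n = 2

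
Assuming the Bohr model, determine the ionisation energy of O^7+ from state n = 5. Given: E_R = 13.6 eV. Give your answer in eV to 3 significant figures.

E_n = −E_R·Z²/n² = −13.6 × 8²/5² eV = -34.8 eV
Ionisation energy = −E_n = 34.8 eV

34.8 eV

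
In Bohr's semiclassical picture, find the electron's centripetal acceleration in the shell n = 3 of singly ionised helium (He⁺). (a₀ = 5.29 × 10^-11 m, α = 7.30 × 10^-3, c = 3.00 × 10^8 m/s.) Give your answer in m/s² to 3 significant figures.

8.95 × 10^21 m/s²

r = n²a₀/Z = 2.38 × 10^-10 m, v = Zαc/n = 1.46 × 10^6 m/s
a = v²/r = (1.46 × 10^6)² / 2.38 × 10^-10 = 8.95 × 10^21 m/s²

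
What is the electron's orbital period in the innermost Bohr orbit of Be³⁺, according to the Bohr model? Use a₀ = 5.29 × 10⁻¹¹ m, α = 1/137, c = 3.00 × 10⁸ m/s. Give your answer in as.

9.49 as

r = n²a₀/Z = 1²·5.29 × 10⁻¹¹/4 = 1.32 × 10⁻¹¹ m
v = Zαc/n = 4·0.00730·3.00 × 10⁸/1 = 8.76 × 10⁶ m/s
T = 2πr/v = 9.49 × 10⁻¹⁸ s = 9.49 as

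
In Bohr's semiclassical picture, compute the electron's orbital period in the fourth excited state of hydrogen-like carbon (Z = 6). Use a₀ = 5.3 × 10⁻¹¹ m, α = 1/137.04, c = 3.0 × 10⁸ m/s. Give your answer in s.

5.3 × 10⁻¹⁶ s

r = n²a₀/Z = 5²·5.3 × 10⁻¹¹/6 = 2.2 × 10⁻¹⁰ m
v = Zαc/n = 6·0.0073·3.0 × 10⁸/5 = 2.6 × 10⁶ m/s
T = 2πr/v = 5.3 × 10⁻¹⁶ s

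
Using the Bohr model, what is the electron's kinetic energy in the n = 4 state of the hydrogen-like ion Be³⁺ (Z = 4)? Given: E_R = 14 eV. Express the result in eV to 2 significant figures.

14 eV

For a Coulomb orbit the virial theorem gives K = −E_n.
E_n = −E_R·Z²/n², so K = E_R·Z²/n² = 14 × 4²/4² = 14 eV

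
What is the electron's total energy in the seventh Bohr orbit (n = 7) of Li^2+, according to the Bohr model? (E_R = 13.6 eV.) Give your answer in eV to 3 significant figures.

E_n = −E_R·Z²/n² = −13.6 × 3²/7² = -2.50 eV

-2.50 eV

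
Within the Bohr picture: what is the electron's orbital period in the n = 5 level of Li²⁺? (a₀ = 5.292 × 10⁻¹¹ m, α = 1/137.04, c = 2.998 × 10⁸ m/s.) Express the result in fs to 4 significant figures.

r = n²a₀/Z = 5²·5.292 × 10⁻¹¹/3 = 4.410 × 10⁻¹⁰ m
v = Zαc/n = 3·0.007297·2.998 × 10⁸/5 = 1.313 × 10⁶ m/s
T = 2πr/v = 2.111 × 10⁻¹⁵ s = 2.111 fs

2.111 fs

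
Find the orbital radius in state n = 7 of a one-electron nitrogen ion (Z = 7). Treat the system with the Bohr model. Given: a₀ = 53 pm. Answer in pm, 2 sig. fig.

370 pm

r_n = n²a₀/Z = 7² × 53 / 7
    = 49 × 53 / 7 = 370 pm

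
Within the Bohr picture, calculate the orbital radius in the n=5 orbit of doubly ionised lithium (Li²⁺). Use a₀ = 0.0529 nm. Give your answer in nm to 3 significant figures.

r_n = n²a₀/Z = 5² × 0.0529 / 3
    = 25 × 0.0529 / 3 = 0.441 nm

0.441 nm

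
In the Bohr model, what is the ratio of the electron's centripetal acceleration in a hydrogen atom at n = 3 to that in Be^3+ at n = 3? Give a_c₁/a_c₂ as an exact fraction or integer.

1/64

a_c ∝ Z^3 · n^-4
a_c₁/a_c₂ = (1/4)^3 · (3/3)^-4 = 1/64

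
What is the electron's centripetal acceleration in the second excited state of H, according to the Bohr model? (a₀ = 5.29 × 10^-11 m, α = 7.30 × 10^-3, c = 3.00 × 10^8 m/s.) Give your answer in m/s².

1.12 × 10^21 m/s²

r = n²a₀/Z = 4.76 × 10^-10 m, v = Zαc/n = 7.30 × 10^5 m/s
a = v²/r = (7.30 × 10^5)² / 4.76 × 10^-10 = 1.12 × 10^21 m/s²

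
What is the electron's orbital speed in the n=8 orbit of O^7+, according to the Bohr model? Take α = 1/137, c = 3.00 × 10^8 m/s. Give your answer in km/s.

v_n = Zαc/n = 8 × 0.00730 × 3.00 × 10^8 / 8
    = 2190 km/s

2190 km/s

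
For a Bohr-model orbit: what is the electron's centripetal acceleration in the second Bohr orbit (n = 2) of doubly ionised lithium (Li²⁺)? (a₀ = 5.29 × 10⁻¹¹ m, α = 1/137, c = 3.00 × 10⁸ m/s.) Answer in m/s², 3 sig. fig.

1.53 × 10²³ m/s²

r = n²a₀/Z = 7.05 × 10⁻¹¹ m, v = Zαc/n = 3.28 × 10⁶ m/s
a = v²/r = (3.28 × 10⁶)² / 7.05 × 10⁻¹¹ = 1.53 × 10²³ m/s²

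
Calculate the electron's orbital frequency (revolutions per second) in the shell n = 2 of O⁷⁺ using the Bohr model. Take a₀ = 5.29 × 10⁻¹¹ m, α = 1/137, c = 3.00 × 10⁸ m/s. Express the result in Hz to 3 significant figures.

r = n²a₀/Z = 2.65 × 10⁻¹¹ m, v = Zαc/n = 8.76 × 10⁶ m/s
f = v/(2πr) = 5.27 × 10¹⁶ Hz

5.27 × 10¹⁶ Hz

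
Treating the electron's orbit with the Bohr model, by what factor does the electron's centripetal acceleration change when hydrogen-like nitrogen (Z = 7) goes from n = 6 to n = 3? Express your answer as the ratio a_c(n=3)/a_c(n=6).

16

a_c ∝ Z^3 · n^-4; with Z fixed, a_c ∝ n^-4.
a_c(n=3)/a_c(n=6) = (3/6)^-4 = 16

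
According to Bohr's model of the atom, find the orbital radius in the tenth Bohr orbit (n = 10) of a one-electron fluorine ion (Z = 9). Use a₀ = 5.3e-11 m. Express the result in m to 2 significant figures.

r_n = n²a₀/Z = 10² × 5.3e-11 / 9
    = 100 × 5.3e-11 / 9 = 5.9e-10 m

5.9e-10 m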